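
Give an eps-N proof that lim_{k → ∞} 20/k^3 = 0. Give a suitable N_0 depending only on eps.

Let eps > 0 be given. For k ≥ 1, |20/k^3 − 0| = 20/k^3.
20/k^3 < eps ⇔ k^3 > 20/eps ⇔ k > (20/eps)^{1/3}.
Take N_0 = (20/eps)^{1/3}. Then k > N_0 implies 20/k^3 < eps.

N_0 = (20/eps)^{1/3}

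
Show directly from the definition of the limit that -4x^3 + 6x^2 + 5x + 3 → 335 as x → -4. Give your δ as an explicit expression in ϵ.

δ = min(2, ϵ/359)

Suppose ϵ > 0. We want δ > 0 such that 0 < |x + 4| < δ implies |(-4x^3 + 6x^2 + 5x + 3) − 335| < ϵ.
(-4x^3 + 6x^2 + 5x + 3) − 335 = -4x^3 + 6x^2 + 5x - 332 = (x + 4)(-4x^2 + 22x - 83).
So |(-4x^3 + 6x^2 + 5x + 3) − 335| = |x + 4|·|-4x^2 + 22x - 83|.
Require δ ≤ 2. Then |x + 4| < 2 gives |x| < 6, and by the triangle inequality |-4x^2 + 22x - 83| ≤ 4·6^2 + 22·6 + 83 = 359.
Hence |(-4x^3 + 6x^2 + 5x + 3) − 335| ≤ 359|x + 4| < ϵ provided |x + 4| < ϵ/359.
Take δ = min(2, ϵ/359). Then 0 < |x + 4| < δ gives both |x + 4| < 2 and |x + 4| < ϵ/359, so |(-4x^3 + 6x^2 + 5x + 3) − 335| < ϵ.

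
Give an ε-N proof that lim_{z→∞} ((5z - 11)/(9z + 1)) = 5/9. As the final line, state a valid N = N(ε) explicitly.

Let ε > 0 be given. We seek N > 0 such that z > N implies |(5z - 11)/(9z + 1) − (5/9)| < ε.
(5z - 11)/(9z + 1) − (5/9) = (9(5z - 11) − 5(9z + 1)) / (9(9z + 1)) = -104/(9(9z + 1)).
For z > 0 we have 9z + 1 > 9z, so |(5z - 11)/(9z + 1) − (5/9)| = 104/(9(9z + 1)) < 104/(9·9z) = (104/81)/z.
Thus |(5z - 11)/(9z + 1) − (5/9)| < ε whenever z > (104/81)/ε.
Take N = (104/81)/ε. If z > N then |(5z - 11)/(9z + 1) − (5/9)| < (104/81)/z < ε.

N = (104/81)/ε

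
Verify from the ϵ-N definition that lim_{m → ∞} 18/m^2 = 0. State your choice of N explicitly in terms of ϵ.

N = (18/ϵ)^{1/2}

Suppose ϵ > 0. For m ≥ 1, |18/m^2 − 0| = 18/m^2.
18/m^2 < ϵ ⇔ m^2 > 18/ϵ ⇔ m > (18/ϵ)^{1/2}.
Take N = (18/ϵ)^{1/2}. Then m > N implies 18/m^2 < ϵ.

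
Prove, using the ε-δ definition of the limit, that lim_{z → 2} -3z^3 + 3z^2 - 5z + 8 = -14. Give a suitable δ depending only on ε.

δ = min(2, ε/71)

Let ε > 0 be given. We want δ > 0 such that 0 < |z − 2| < δ implies |(-3z^3 + 3z^2 - 5z + 8) + 14| < ε.
(-3z^3 + 3z^2 - 5z + 8) + 14 = -3z^3 + 3z^2 - 5z + 22 = (z − 2)(-3z^2 - 3z - 11).
So |(-3z^3 + 3z^2 - 5z + 8) + 14| = |z − 2|·|-3z^2 - 3z - 11|.
Require δ ≤ 2. Then |z − 2| < 2 gives |z| < 4, and by the triangle inequality |-3z^2 - 3z - 11| ≤ 3·4^2 + 3·4 + 11 = 71.
Hence |(-3z^3 + 3z^2 - 5z + 8) + 14| ≤ 71|z − 2| < ε provided |z − 2| < ε/71.
Take δ = min(2, ε/71). Then 0 < |z − 2| < δ gives both |z − 2| < 2 and |z − 2| < ε/71, so |(-3z^3 + 3z^2 - 5z + 8) + 14| < ε.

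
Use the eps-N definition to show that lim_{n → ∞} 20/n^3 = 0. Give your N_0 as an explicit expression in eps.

N_0 = (20/eps)^{1/3}

Let eps > 0 be given. For n ≥ 1, |20/n^3 − 0| = 20/n^3.
20/n^3 < eps ⇔ n^3 > 20/eps ⇔ n > (20/eps)^{1/3}.
Take N_0 = (20/eps)^{1/3}. Then n > N_0 implies 20/n^3 < eps.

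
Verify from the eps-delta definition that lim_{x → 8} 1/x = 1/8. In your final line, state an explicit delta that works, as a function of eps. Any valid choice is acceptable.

Fix eps > 0. We seek delta > 0 such that 0 < |x − 8| < delta implies |1/x − (1/8)| < eps.
|1/x − (1/8)| = |8 − x|/(8·|x|) = |x − 8|/(8|x|).
Require delta ≤ 4 so that |x| > 8 − 4 = 4, hence 8|x| > 32.
Then |1/x − (1/8)| < |x − 8|/32, which is < eps when |x − 8| < 32eps.
Take delta = min(4, 32eps). Then 0 < |x − 8| < delta gives both |x − 8| < 4 and |x − 8| < 32eps, so |1/x − (1/8)| < eps.

delta = min(4, 32eps)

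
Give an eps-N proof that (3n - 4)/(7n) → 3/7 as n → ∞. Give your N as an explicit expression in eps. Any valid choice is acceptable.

Let eps > 0. For n ≥ 1, |(3n - 4)/(7n) − (3/7)| = |-28|/(7(7n)) = 28/(7(7n)).
Since 7n ≥ 7n for n ≥ 1, this is ≤ 28/(7·7n) = (4/7)/n.
So |(3n - 4)/(7n) − (3/7)| < eps whenever n > (4/7)/eps.
Take N = (4/7)/eps. If n > N then |(3n - 4)/(7n) − (3/7)| ≤ (4/7)/n < eps.

N = (4/7)/eps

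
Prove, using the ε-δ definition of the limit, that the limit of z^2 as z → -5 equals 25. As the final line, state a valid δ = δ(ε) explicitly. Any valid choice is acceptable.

δ = min(2, ε/12)

Suppose ε > 0. We seek δ > 0 with 0 < |z + 5| < δ ⇒ |z^2 − 25| < ε.
Factor: z^2 − 25 = (z + 5)(z - 5), so |z^2 − 25| = |z + 5|·|z - 5|.
Restrict δ ≤ 2. Then |z + 5| < 2 gives |z| < 7, so by the triangle inequality |z - 5| ≤ 7 + 5 = 12.
Hence |z^2 − 25| ≤ 12|z + 5|, which is < ε once |z + 5| < ε/12.
Take δ = min(2, ε/12). If 0 < |z + 5| < δ then both bounds hold and |z^2 − 25| ≤ 12|z + 5| < 12·(ε/12) = ε.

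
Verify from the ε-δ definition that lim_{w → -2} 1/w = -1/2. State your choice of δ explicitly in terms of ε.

δ = min(1, 2ε)

Suppose ε > 0. We seek δ > 0 such that 0 < |w + 2| < δ implies |1/w + 1/2| < ε.
|1/w + 1/2| = |-2 − w|/(2·|w|) = |w + 2|/(2|w|).
Restrict δ ≤ 1. Then |w + 2| < 1 gives |w| > 1, so 2|w| > 2.
Then |1/w + 1/2| < |w + 2|/2, which is < ε when |w + 2| < 2ε.
Take δ = min(1, 2ε). Then 0 < |w + 2| < δ gives both |w + 2| < 1 and |w + 2| < 2ε, so |1/w + 1/2| < ε.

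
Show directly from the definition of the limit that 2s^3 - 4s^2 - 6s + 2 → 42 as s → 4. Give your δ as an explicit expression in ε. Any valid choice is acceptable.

Suppose ε > 0. We want δ > 0 such that 0 < |s − 4| < δ implies |(2s^3 - 4s^2 - 6s + 2) − 42| < ε.
(2s^3 - 4s^2 - 6s + 2) − 42 = 2s^3 - 4s^2 - 6s - 40 = (s − 4)(2s^2 + 4s + 10).
So |(2s^3 - 4s^2 - 6s + 2) − 42| = |s − 4|·|2s^2 + 4s + 10|.
Require δ ≤ 2. Then |s − 4| < 2 gives |s| < 6, and by the triangle inequality |2s^2 + 4s + 10| ≤ 2·6^2 + 4·6 + 10 = 106.
Hence |(2s^3 - 4s^2 - 6s + 2) − 42| ≤ 106|s − 4| < ε provided |s − 4| < ε/106.
Choosing δ = min(2, ε/106) ensures both conditions, hence |(2s^3 - 4s^2 - 6s + 2) − 42| < ε.

δ = min(2, ε/106)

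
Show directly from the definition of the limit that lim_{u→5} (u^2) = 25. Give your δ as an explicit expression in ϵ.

δ = min(2, ϵ/12)

Let ϵ > 0. We seek δ > 0 with 0 < |u − 5| < δ ⇒ |u^2 − 25| < ϵ.
Factor: u^2 − 25 = (u − 5)(u + 5), so |u^2 − 25| = |u − 5|·|u + 5|.
Restrict δ ≤ 2. Then |u − 5| < 2 gives |u| < 7, so by the triangle inequality |u + 5| ≤ 7 + 5 = 12.
Hence |u^2 − 25| ≤ 12|u − 5|, which is < ϵ once |u − 5| < ϵ/12.
Take δ = min(2, ϵ/12). If 0 < |u − 5| < δ then both bounds hold and |u^2 − 25| ≤ 12|u − 5| < 12·(ϵ/12) = ϵ.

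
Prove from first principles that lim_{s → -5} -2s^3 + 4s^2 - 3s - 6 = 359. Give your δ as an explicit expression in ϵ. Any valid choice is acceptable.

δ = min(1, ϵ/229)

Suppose ϵ > 0. We want δ > 0 such that 0 < |s + 5| < δ implies |(-2s^3 + 4s^2 - 3s - 6) − 359| < ϵ.
(-2s^3 + 4s^2 - 3s - 6) − 359 = -2s^3 + 4s^2 - 3s - 365 = (s + 5)(-2s^2 + 14s - 73).
So |(-2s^3 + 4s^2 - 3s - 6) − 359| = |s + 5|·|-2s^2 + 14s - 73|.
Assume first that |s + 5| < 1, so |s| < 6. Then |-2s^2 + 14s - 73| ≤ 2·6^2 + 14·6 + 73 = 229.
Hence |(-2s^3 + 4s^2 - 3s - 6) − 359| ≤ 229|s + 5| < ϵ provided |s + 5| < ϵ/229.
Take δ = min(1, ϵ/229). Then 0 < |s + 5| < δ gives both |s + 5| < 1 and |s + 5| < ϵ/229, so |(-2s^3 + 4s^2 - 3s - 6) − 359| < ϵ.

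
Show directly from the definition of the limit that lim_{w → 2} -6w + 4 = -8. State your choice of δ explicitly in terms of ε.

Let ε > 0 be given. We need δ > 0 so that 0 < |w − 2| < δ implies |(-6w + 4) + 8| < ε.
|(-6w + 4) + 8| = |-6w + 12| = 6|w − 2|.
So 6|w − 2| < ε exactly when |w − 2| < ε/6.
Take δ = ε/6. If 0 < |w − 2| < δ then |(-6w + 4) + 8| = 6|w − 2| < 6·(ε/6) = ε.

δ = ε/6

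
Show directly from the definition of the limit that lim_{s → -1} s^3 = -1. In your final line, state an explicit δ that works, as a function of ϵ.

Suppose ϵ > 0. We seek δ > 0 with 0 < |s + 1| < δ ⇒ |s^3 + 1| < ϵ.
Factor: s^3 + 1 = (s + 1)(s^2 - s + 1), so |s^3 + 1| = |s + 1|·|s^2 - s + 1|.
Restrict δ ≤ 2. Then |s + 1| < 2 gives |s| < 3, so by the triangle inequality |s^2 - s + 1| ≤ 3^2 + 3 + 1 = 13.
Hence |s^3 + 1| ≤ 13|s + 1|, which is < ϵ once |s + 1| < ϵ/13.
Take δ = min(2, ϵ/13). If 0 < |s + 1| < δ then both bounds hold and |s^3 + 1| ≤ 13|s + 1| < 13·(ϵ/13) = ϵ.

δ = min(2, ϵ/13)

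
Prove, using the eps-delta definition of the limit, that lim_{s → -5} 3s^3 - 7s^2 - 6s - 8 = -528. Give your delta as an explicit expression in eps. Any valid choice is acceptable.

Fix eps > 0. We want delta > 0 such that 0 < |s + 5| < delta implies |(3s^3 - 7s^2 - 6s - 8) + 528| < eps.
(3s^3 - 7s^2 - 6s - 8) + 528 = 3s^3 - 7s^2 - 6s + 520 = (s + 5)(3s^2 - 22s + 104).
So |(3s^3 - 7s^2 - 6s - 8) + 528| = |s + 5|·|3s^2 - 22s + 104|.
Require delta ≤ 2. Then |s + 5| < 2 gives |s| < 7, and by the triangle inequality |3s^2 - 22s + 104| ≤ 3·7^2 + 22·7 + 104 = 405.
Hence |(3s^3 - 7s^2 - 6s - 8) + 528| ≤ 405|s + 5| < eps provided |s + 5| < eps/405.
Take delta = min(2, eps/405). Then 0 < |s + 5| < delta gives both |s + 5| < 2 and |s + 5| < eps/405, so |(3s^3 - 7s^2 - 6s - 8) + 528| < eps.

delta = min(2, eps/405)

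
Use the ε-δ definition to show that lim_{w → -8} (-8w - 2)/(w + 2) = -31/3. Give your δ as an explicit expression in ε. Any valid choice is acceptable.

δ = min(3, (9/7)ε)

Fix ε > 0. We want δ > 0 with 0 < |w + 8| < δ ⇒ |(-8w - 2)/(w + 2) + 31/3| < ε.
Combining over a common denominator, (-8w - 2)/(w + 2) + 31/3 = [(-8w - 2)·(-6) − 62·(w + 2)] / [(-6)·(w + 2)] = -14(w + 8) / ((-6)(w + 2)).
So |(-8w - 2)/(w + 2) + 31/3| = 14|w + 8| / (6·|w + 2|).
Require δ ≤ 3, so |w + 2| ≥ |-6| − |w + 8| > 6 − 3 = 3.
Hence |(-8w - 2)/(w + 2) + 31/3| < 14|w + 8|/(6·3) = (7/9)|w + 8|, which is < ε once |w + 8| < (9/7)ε.
Take δ = min(3, (9/7)ε). Then 0 < |w + 8| < δ forces both bounds, so |(-8w - 2)/(w + 2) + 31/3| < ε.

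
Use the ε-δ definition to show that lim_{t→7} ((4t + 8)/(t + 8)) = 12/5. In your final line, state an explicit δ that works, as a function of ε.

Let ε > 0. We want δ > 0 with 0 < |t − 7| < δ ⇒ |(4t + 8)/(t + 8) − (12/5)| < ε.
Combining over a common denominator, (4t + 8)/(t + 8) − (12/5) = [(4t + 8)·15 − 36·(t + 8)] / [15·(t + 8)] = 24(t − 7) / (15(t + 8)).
So |(4t + 8)/(t + 8) − (12/5)| = 24|t − 7| / (15·|t + 8|).
Require δ ≤ 15/2, so |t + 8| ≥ |15| − |t − 7| > 15 − 15/2 = 15/2.
Hence |(4t + 8)/(t + 8) − (12/5)| < 24|t − 7|/(15·(15/2)) = (16/75)|t − 7|, which is < ε once |t − 7| < (75/16)ε.
Take δ = min(15/2, (75/16)ε). Then 0 < |t − 7| < δ forces both bounds, so |(4t + 8)/(t + 8) − (12/5)| < ε.

δ = min(15/2, (75/16)ε)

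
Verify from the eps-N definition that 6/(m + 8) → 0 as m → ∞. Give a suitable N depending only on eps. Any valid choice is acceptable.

Let eps > 0 be given. For m ≥ 1, |6/(m + 8) − 0| = 6/(m + 8) ≤ 6/m.
We need 6/m < eps, i.e. m > 6/eps.
Take N = 6/eps. If m > N then |6/(m + 8)| ≤ 6/m < eps.

N = 6/eps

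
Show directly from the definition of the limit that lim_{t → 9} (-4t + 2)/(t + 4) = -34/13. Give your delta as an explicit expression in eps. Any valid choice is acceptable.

delta = min(13/2, (169/36)eps)

Let eps > 0. We want delta > 0 with 0 < |t − 9| < delta ⇒ |(-4t + 2)/(t + 4) + 34/13| < eps.
Combining over a common denominator, (-4t + 2)/(t + 4) + 34/13 = [(-4t + 2)·13 − (-34)·(t + 4)] / [13·(t + 4)] = -18(t − 9) / (13(t + 4)).
So |(-4t + 2)/(t + 4) + 34/13| = 18|t − 9| / (13·|t + 4|).
Restrict delta ≤ 13/2. Then |t − 9| < 13/2 gives |t + 4| = |(t − 9) + 13| ≥ 13 − 13/2 = 13/2.
Hence |(-4t + 2)/(t + 4) + 34/13| < 18|t − 9|/(13·(13/2)) = (36/169)|t − 9|, which is < eps once |t − 9| < (169/36)eps.
Take delta = min(13/2, (169/36)eps). Then 0 < |t − 9| < delta forces both bounds, so |(-4t + 2)/(t + 4) + 34/13| < eps.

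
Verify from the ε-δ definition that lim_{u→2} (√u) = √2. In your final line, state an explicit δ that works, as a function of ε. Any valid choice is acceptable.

δ = min(2, √2·ε)

Fix ε > 0. We want δ > 0 such that 0 < |u − 2| < δ implies |√u − √2| < ε.
Multiplying by the conjugate, |√u − √2| = |u − 2|/(√u + √2).
Restrict δ ≤ 2 so that |u − 2| < 2 forces u > 0, and then √u + √2 > √2.
Hence |√u − √2| < |u − 2|/√2, which is < ε once |u − 2| < √2·ε.
Take δ = min(2, √2·ε). If 0 < |u − 2| < δ then u > 0 and |√u − √2| < |u − 2|/√2 < ε.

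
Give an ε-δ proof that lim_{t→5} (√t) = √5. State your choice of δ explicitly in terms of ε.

δ = min(5, √5·ε)

Suppose ε > 0. We want δ > 0 such that 0 < |t − 5| < δ implies |√t − √5| < ε.
Rationalise: √t − √5 = (t − 5)/(√t + √5), so |√t − √5| = |t − 5|/(√t + √5).
Restrict δ ≤ 5 so that |t − 5| < 5 forces t > 0, and then √t + √5 > √5.
Hence |√t − √5| < |t − 5|/√5, which is < ε once |t − 5| < √5·ε.
Take δ = min(5, √5·ε). If 0 < |t − 5| < δ then t > 0 and |√t − √5| < |t − 5|/√5 < ε.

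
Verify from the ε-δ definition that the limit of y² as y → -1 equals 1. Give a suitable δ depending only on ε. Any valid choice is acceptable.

δ = min(1, ε/3)

Let ε > 0 be given. We seek δ > 0 with 0 < |y + 1| < δ ⇒ |y² − 1| < ε.
Factor: y² − 1 = (y + 1)(y - 1), so |y² − 1| = |y + 1|·|y - 1|.
Restrict δ ≤ 1. Then |y + 1| < 1 gives |y| < 2, so by the triangle inequality |y - 1| ≤ 2 + 1 = 3.
Hence |y² − 1| ≤ 3|y + 1|, which is < ε once |y + 1| < ε/3.
Take δ = min(1, ε/3). If 0 < |y + 1| < δ then both bounds hold and |y² − 1| ≤ 3|y + 1| < 3·(ε/3) = ε.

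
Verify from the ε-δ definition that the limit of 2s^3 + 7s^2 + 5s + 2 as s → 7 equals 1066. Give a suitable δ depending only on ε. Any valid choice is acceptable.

δ = min(1, ε/448)

Let ε > 0. We want δ > 0 such that 0 < |s − 7| < δ implies |(2s^3 + 7s^2 + 5s + 2) − 1066| < ε.
(2s^3 + 7s^2 + 5s + 2) − 1066 = 2s^3 + 7s^2 + 5s - 1064 = (s − 7)(2s^2 + 21s + 152).
So |(2s^3 + 7s^2 + 5s + 2) − 1066| = |s − 7|·|2s^2 + 21s + 152|.
Assume first that |s − 7| < 1, so |s| < 8. Then |2s^2 + 21s + 152| ≤ 2·8^2 + 21·8 + 152 = 448.
Hence |(2s^3 + 7s^2 + 5s + 2) − 1066| ≤ 448|s − 7| < ε provided |s − 7| < ε/448.
Take δ = min(1, ε/448). Then 0 < |s − 7| < δ gives both |s − 7| < 1 and |s − 7| < ε/448, so |(2s^3 + 7s^2 + 5s + 2) − 1066| < ε.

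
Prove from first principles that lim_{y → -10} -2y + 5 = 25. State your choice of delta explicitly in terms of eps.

delta = eps/2

Let eps > 0 be given. We need delta > 0 so that 0 < |y + 10| < delta implies |(-2y + 5) − 25| < eps.
Since (-2y + 5) − 25 = -2(y + 10), we have |(-2y + 5) − 25| = 2|y + 10|.
So 2|y + 10| < eps exactly when |y + 10| < eps/2.
Take delta = eps/2. If 0 < |y + 10| < delta then |(-2y + 5) − 25| = 2|y + 10| < 2·(eps/2) = eps.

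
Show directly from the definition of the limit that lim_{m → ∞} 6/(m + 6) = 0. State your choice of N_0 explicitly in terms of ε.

N_0 = 6/ε

Let ε > 0. For m ≥ 1, |6/(m + 6) − 0| = 6/(m + 6) ≤ 6/m.
We need 6/m < ε, i.e. m > 6/ε.
Take N_0 = 6/ε. If m > N_0 then |6/(m + 6)| ≤ 6/m < ε.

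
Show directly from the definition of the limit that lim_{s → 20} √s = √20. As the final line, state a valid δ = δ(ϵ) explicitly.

Let ϵ > 0 be given. We want δ > 0 such that 0 < |s − 20| < δ implies |√s − √20| < ϵ.
Rationalise: √s − √20 = (s − 20)/(√s + √20), so |√s − √20| = |s − 20|/(√s + √20).
Restrict δ ≤ 20 so that |s − 20| < 20 forces s > 0, and then √s + √20 > √20.
Hence |√s − √20| < |s − 20|/√20, which is < ϵ once |s − 20| < √20·ϵ.
Take δ = min(20, √20·ϵ). If 0 < |s − 20| < δ then s > 0 and |√s − √20| < |s − 20|/√20 < ϵ.

δ = min(20, √20·ϵ)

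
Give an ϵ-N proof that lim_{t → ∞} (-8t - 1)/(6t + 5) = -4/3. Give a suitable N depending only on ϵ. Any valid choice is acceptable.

Fix ϵ > 0. We seek N > 0 such that t > N implies |(-8t - 1)/(6t + 5) + 4/3| < ϵ.
(-8t - 1)/(6t + 5) + 4/3 = (6(-8t - 1) − (-8)(6t + 5)) / (6(6t + 5)) = 34/(6(6t + 5)).
For t > 0 we have 6t + 5 > 6t, so |(-8t - 1)/(6t + 5) + 4/3| = 34/(6(6t + 5)) < 34/(6·6t) = (17/18)/t.
Thus |(-8t - 1)/(6t + 5) + 4/3| < ϵ whenever t > (17/18)/ϵ.
Take N = (17/18)/ϵ. If t > N then |(-8t - 1)/(6t + 5) + 4/3| < (17/18)/t < ϵ.

N = (17/18)/ϵ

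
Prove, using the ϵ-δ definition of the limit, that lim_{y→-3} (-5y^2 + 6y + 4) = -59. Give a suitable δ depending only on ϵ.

Suppose ϵ > 0. We want δ > 0 such that 0 < |y + 3| < δ implies |(-5y^2 + 6y + 4) + 59| < ϵ.
(-5y^2 + 6y + 4) + 59 = -5y^2 + 6y + 63 = (y + 3)(-5y + 21).
So |(-5y^2 + 6y + 4) + 59| = |y + 3|·|-5y + 21|.
Assume first that |y + 3| < 2, so |y| < 5. Then |-5y + 21| ≤ 5·5 + 21 = 46.
Hence |(-5y^2 + 6y + 4) + 59| ≤ 46|y + 3| < ϵ provided |y + 3| < ϵ/46.
Take δ = min(2, ϵ/46). Then 0 < |y + 3| < δ gives both |y + 3| < 2 and |y + 3| < ϵ/46, so |(-5y^2 + 6y + 4) + 59| < ϵ.

δ = min(2, ϵ/46)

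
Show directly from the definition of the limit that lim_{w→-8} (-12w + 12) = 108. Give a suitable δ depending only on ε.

Suppose ε > 0. We need δ > 0 so that 0 < |w + 8| < δ implies |(-12w + 12) − 108| < ε.
|(-12w + 12) − 108| = |-12w - 96| = 12|w + 8|.
Thus it suffices that |w + 8| < ε/12.
Choosing δ = ε/12 gives |(-12w + 12) − 108| = 12|w + 8| < ε whenever |w + 8| < δ.

δ = ε/12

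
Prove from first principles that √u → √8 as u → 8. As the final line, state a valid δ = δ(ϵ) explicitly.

Let ϵ > 0 be given. We want δ > 0 such that 0 < |u − 8| < δ implies |√u − √8| < ϵ.
Rationalise: √u − √8 = (u − 8)/(√u + √8), so |√u − √8| = |u − 8|/(√u + √8).
Restrict δ ≤ 8 so that |u − 8| < 8 forces u > 0, and then √u + √8 > √8.
Hence |√u − √8| < |u − 8|/√8, which is < ϵ once |u − 8| < √8·ϵ.
Take δ = min(8, √8·ϵ). If 0 < |u − 8| < δ then u > 0 and |√u − √8| < |u − 8|/√8 < ϵ.

δ = min(8, √8·ϵ)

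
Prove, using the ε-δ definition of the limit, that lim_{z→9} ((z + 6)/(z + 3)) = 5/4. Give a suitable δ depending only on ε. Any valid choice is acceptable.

δ = min(6, 24ε)

Let ε > 0 be given. We want δ > 0 with 0 < |z − 9| < δ ⇒ |(z + 6)/(z + 3) − (5/4)| < ε.
Combining over a common denominator, (z + 6)/(z + 3) − (5/4) = [(z + 6)·12 − 15·(z + 3)] / [12·(z + 3)] = -3(z − 9) / (12(z + 3)).
So |(z + 6)/(z + 3) − (5/4)| = 3|z − 9| / (12·|z + 3|).
Require δ ≤ 6, so |z + 3| ≥ |12| − |z − 9| > 12 − 6 = 6.
Hence |(z + 6)/(z + 3) − (5/4)| < 3|z − 9|/(12·6) = (1/24)|z − 9|, which is < ε once |z − 9| < 24ε.
Take δ = min(6, 24ε). Then 0 < |z − 9| < δ forces both bounds, so |(z + 6)/(z + 3) − (5/4)| < ε.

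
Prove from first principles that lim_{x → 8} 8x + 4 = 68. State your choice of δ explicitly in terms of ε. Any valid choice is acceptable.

δ = ε/8

Let ε > 0. We need δ > 0 so that 0 < |x − 8| < δ implies |(8x + 4) − 68| < ε.
Since (8x + 4) − 68 = 8(x − 8), we have |(8x + 4) − 68| = 8|x − 8|.
Thus it suffices that |x − 8| < ε/8.
Take δ = ε/8. If 0 < |x − 8| < δ then |(8x + 4) − 68| = 8|x − 8| < 8·(ε/8) = ε.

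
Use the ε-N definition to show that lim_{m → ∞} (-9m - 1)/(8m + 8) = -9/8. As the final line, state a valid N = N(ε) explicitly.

N = 1/ε

Let ε > 0. For m ≥ 1, |(-9m - 1)/(8m + 8) + 9/8| = |64|/(8(8m + 8)) = 64/(8(8m + 8)).
Since 8m + 8 ≥ 8m for m ≥ 1, this is ≤ 64/(8·8m) = 1/m.
So |(-9m - 1)/(8m + 8) + 9/8| < ε whenever m > 1/ε.
Take N = 1/ε. If m > N then |(-9m - 1)/(8m + 8) + 9/8| ≤ 1/m < ε.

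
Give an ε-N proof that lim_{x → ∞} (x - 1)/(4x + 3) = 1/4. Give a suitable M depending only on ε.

Let ε > 0 be given. We seek M > 0 such that x > M implies |(x - 1)/(4x + 3) − (1/4)| < ε.
(x - 1)/(4x + 3) − (1/4) = (4(x - 1) − (4x + 3)) / (4(4x + 3)) = -7/(4(4x + 3)).
For x > 0 we have 4x + 3 > 4x, so |(x - 1)/(4x + 3) − (1/4)| = 7/(4(4x + 3)) < 7/(4·4x) = (7/16)/x.
Thus |(x - 1)/(4x + 3) − (1/4)| < ε whenever x > (7/16)/ε.
Take M = (7/16)/ε. If x > M then |(x - 1)/(4x + 3) − (1/4)| < (7/16)/x < ε.

M = (7/16)/ε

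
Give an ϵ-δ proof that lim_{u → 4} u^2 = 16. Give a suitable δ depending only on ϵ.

Let ϵ > 0 be given. We seek δ > 0 with 0 < |u − 4| < δ ⇒ |u^2 − 16| < ϵ.
Factor: u^2 − 16 = (u − 4)(u + 4), so |u^2 − 16| = |u − 4|·|u + 4|.
Restrict δ ≤ 2. Then |u − 4| < 2 gives |u| < 6, so by the triangle inequality |u + 4| ≤ 6 + 4 = 10.
Hence |u^2 − 16| ≤ 10|u − 4|, which is < ϵ once |u − 4| < ϵ/10.
Take δ = min(2, ϵ/10). If 0 < |u − 4| < δ then both bounds hold and |u^2 − 16| ≤ 10|u − 4| < 10·(ϵ/10) = ϵ.

δ = min(2, ϵ/10)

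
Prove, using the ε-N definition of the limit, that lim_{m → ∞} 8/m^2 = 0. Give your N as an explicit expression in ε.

N = (8/ε)^{1/2}

Suppose ε > 0. For m ≥ 1, |8/m^2 − 0| = 8/m^2.
8/m^2 < ε ⇔ m^2 > 8/ε ⇔ m > (8/ε)^{1/2}.
Take N = (8/ε)^{1/2}. Then m > N implies 8/m^2 < ε.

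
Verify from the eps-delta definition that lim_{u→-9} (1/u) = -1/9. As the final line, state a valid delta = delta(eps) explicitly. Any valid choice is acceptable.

Fix eps > 0. We seek delta > 0 such that 0 < |u + 9| < delta implies |1/u + 1/9| < eps.
|1/u + 1/9| = |-9 − u|/(9·|u|) = |u + 9|/(9|u|).
Require delta ≤ 9/2 so that |u| > 9 − 9/2 = 9/2, hence 9|u| > 81/2.
Then |1/u + 1/9| < |u + 9|/(81/2), which is < eps when |u + 9| < (81/2)eps.
Take delta = min(9/2, (81/2)eps). Then 0 < |u + 9| < delta gives both |u + 9| < 9/2 and |u + 9| < (81/2)eps, so |1/u + 1/9| < eps.

delta = min(9/2, (81/2)eps)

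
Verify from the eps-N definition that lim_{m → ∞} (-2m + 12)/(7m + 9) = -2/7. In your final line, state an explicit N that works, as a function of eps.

N = (102/49)/eps

Let eps > 0 be given. For m ≥ 1, |(-2m + 12)/(7m + 9) + 2/7| = |102|/(7(7m + 9)) = 102/(7(7m + 9)).
Since 7m + 9 ≥ 7m for m ≥ 1, this is ≤ 102/(7·7m) = (102/49)/m.
So |(-2m + 12)/(7m + 9) + 2/7| < eps whenever m > (102/49)/eps.
Take N = (102/49)/eps. If m > N then |(-2m + 12)/(7m + 9) + 2/7| ≤ (102/49)/m < eps.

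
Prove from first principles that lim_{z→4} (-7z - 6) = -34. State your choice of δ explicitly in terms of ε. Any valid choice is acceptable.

δ = ε/7

Suppose ε > 0. We need δ > 0 so that 0 < |z − 4| < δ implies |(-7z - 6) + 34| < ε.
|(-7z - 6) + 34| = |-7z + 28| = 7|z − 4|.
So 7|z − 4| < ε exactly when |z − 4| < ε/7.
Take δ = ε/7. If 0 < |z − 4| < δ then |(-7z - 6) + 34| = 7|z − 4| < 7·(ε/7) = ε.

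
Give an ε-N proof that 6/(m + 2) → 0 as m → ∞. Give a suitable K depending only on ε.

K = 6/ε

Suppose ε > 0. For m ≥ 1, |6/(m + 2) − 0| = 6/(m + 2) ≤ 6/m.
We need 6/m < ε, i.e. m > 6/ε.
Take K = 6/ε. If m > K then |6/(m + 2)| ≤ 6/m < ε.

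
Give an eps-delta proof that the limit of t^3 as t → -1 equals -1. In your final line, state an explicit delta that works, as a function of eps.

Let eps > 0. We seek delta > 0 with 0 < |t + 1| < delta ⇒ |t^3 + 1| < eps.
Factor: t^3 + 1 = (t + 1)(t^2 - t + 1), so |t^3 + 1| = |t + 1|·|t^2 - t + 1|.
Impose delta ≤ 1 so that |t| < 2; then |t^2 - t + 1| ≤ 7.
Hence |t^3 + 1| ≤ 7|t + 1|, which is < eps once |t + 1| < eps/7.
Take delta = min(1, eps/7). If 0 < |t + 1| < delta then both bounds hold and |t^3 + 1| ≤ 7|t + 1| < 7·(eps/7) = eps.

delta = min(1, eps/7)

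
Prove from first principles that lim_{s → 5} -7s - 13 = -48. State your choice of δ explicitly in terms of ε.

δ = ε/7

Fix ε > 0. We need δ > 0 so that 0 < |s − 5| < δ implies |(-7s - 13) + 48| < ε.
Since (-7s - 13) + 48 = -7(s − 5), we have |(-7s - 13) + 48| = 7|s − 5|.
So 7|s − 5| < ε exactly when |s − 5| < ε/7.
Choosing δ = ε/7 gives |(-7s - 13) + 48| = 7|s − 5| < ε whenever |s − 5| < δ.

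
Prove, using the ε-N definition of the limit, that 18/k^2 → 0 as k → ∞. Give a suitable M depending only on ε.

Suppose ε > 0. For k ≥ 1, |18/k^2 − 0| = 18/k^2.
18/k^2 < ε ⇔ k^2 > 18/ε ⇔ k > (18/ε)^{1/2}.
Take M = (18/ε)^{1/2}. Then k > M implies 18/k^2 < ε.

M = (18/ε)^{1/2}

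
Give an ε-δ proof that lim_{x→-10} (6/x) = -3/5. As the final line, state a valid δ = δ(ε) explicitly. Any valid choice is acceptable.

δ = min(5, (25/3)ε)

Suppose ε > 0. We seek δ > 0 such that 0 < |x + 10| < δ implies |6/x + 3/5| < ε.
|6/x + 3/5| = 6·|-10 − x|/(10·|x|) = 6|x + 10|/(10|x|).
Require δ ≤ 5 so that |x| > 10 − 5 = 5, hence 10|x| > 50.
Then |6/x + 3/5| < 6|x + 10|/50, which is < ε when |x + 10| < (25/3)ε.
Take δ = min(5, (25/3)ε). Then 0 < |x + 10| < δ gives both |x + 10| < 5 and |x + 10| < (25/3)ε, so |6/x + 3/5| < ε.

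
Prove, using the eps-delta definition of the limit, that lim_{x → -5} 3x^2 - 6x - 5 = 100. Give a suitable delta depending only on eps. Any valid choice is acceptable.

Let eps > 0 be given. We want delta > 0 such that 0 < |x + 5| < delta implies |(3x^2 - 6x - 5) − 100| < eps.
(3x^2 - 6x - 5) − 100 = 3x^2 - 6x - 105 = (x + 5)(3x - 21).
So |(3x^2 - 6x - 5) − 100| = |x + 5|·|3x - 21|.
Assume first that |x + 5| < 2, so |x| < 7. Then |3x - 21| ≤ 3·7 + 21 = 42.
Hence |(3x^2 - 6x - 5) − 100| ≤ 42|x + 5| < eps provided |x + 5| < eps/42.
Take delta = min(2, eps/42). Then 0 < |x + 5| < delta gives both |x + 5| < 2 and |x + 5| < eps/42, so |(3x^2 - 6x - 5) − 100| < eps.

delta = min(2, eps/42)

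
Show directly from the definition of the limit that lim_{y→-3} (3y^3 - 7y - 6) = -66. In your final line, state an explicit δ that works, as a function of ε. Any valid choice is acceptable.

Let ε > 0 be given. We want δ > 0 such that 0 < |y + 3| < δ implies |(3y^3 - 7y - 6) + 66| < ε.
(3y^3 - 7y - 6) + 66 = 3y^3 - 7y + 60 = (y + 3)(3y^2 - 9y + 20).
So |(3y^3 - 7y - 6) + 66| = |y + 3|·|3y^2 - 9y + 20|.
Assume first that |y + 3| < 2, so |y| < 5. Then |3y^2 - 9y + 20| ≤ 3·5^2 + 9·5 + 20 = 140.
Hence |(3y^3 - 7y - 6) + 66| ≤ 140|y + 3| < ε provided |y + 3| < ε/140.
Choosing δ = min(2, ε/140) ensures both conditions, hence |(3y^3 - 7y - 6) + 66| < ε.

δ = min(2, ε/140)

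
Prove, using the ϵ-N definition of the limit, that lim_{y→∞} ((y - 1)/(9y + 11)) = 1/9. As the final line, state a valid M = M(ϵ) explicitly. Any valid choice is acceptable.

Suppose ϵ > 0. We seek M > 0 such that y > M implies |(y - 1)/(9y + 11) − (1/9)| < ϵ.
(y - 1)/(9y + 11) − (1/9) = (9(y - 1) − (9y + 11)) / (9(9y + 11)) = -20/(9(9y + 11)).
For y > 0 we have 9y + 11 > 9y, so |(y - 1)/(9y + 11) − (1/9)| = 20/(9(9y + 11)) < 20/(9·9y) = (20/81)/y.
Thus |(y - 1)/(9y + 11) − (1/9)| < ϵ whenever y > (20/81)/ϵ.
Take M = (20/81)/ϵ. If y > M then |(y - 1)/(9y + 11) − (1/9)| < (20/81)/y < ϵ.

M = (20/81)/ϵ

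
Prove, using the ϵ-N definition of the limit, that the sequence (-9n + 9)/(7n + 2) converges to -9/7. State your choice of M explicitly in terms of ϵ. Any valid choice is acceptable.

Suppose ϵ > 0. For n ≥ 1, |(-9n + 9)/(7n + 2) + 9/7| = |81|/(7(7n + 2)) = 81/(7(7n + 2)).
Since 7n + 2 ≥ 7n for n ≥ 1, this is ≤ 81/(7·7n) = (81/49)/n.
So |(-9n + 9)/(7n + 2) + 9/7| < ϵ whenever n > (81/49)/ϵ.
Take M = (81/49)/ϵ. If n > M then |(-9n + 9)/(7n + 2) + 9/7| ≤ (81/49)/n < ϵ.

M = (81/49)/ϵ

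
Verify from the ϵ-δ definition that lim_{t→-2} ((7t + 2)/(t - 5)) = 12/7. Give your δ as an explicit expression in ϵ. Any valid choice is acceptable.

δ = min(7/2, (49/74)ϵ)

Fix ϵ > 0. We want δ > 0 with 0 < |t + 2| < δ ⇒ |(7t + 2)/(t - 5) − (12/7)| < ϵ.
Combining over a common denominator, (7t + 2)/(t - 5) − (12/7) = [(7t + 2)·(-7) − (-12)·(t - 5)] / [(-7)·(t - 5)] = -37(t + 2) / ((-7)(t - 5)).
So |(7t + 2)/(t - 5) − (12/7)| = 37|t + 2| / (7·|t − 5|).
Restrict δ ≤ 7/2. Then |t + 2| < 7/2 gives |t − 5| = |(t + 2) + (-7)| ≥ 7 − 7/2 = 7/2.
Hence |(7t + 2)/(t - 5) − (12/7)| < 37|t + 2|/(7·(7/2)) = (74/49)|t + 2|, which is < ϵ once |t + 2| < (49/74)ϵ.
Take δ = min(7/2, (49/74)ϵ). Then 0 < |t + 2| < δ forces both bounds, so |(7t + 2)/(t - 5) − (12/7)| < ϵ.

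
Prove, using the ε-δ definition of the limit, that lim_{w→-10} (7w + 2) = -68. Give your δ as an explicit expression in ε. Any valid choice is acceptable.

δ = ε/7

Let ε > 0. We need δ > 0 so that 0 < |w + 10| < δ implies |(7w + 2) + 68| < ε.
|(7w + 2) + 68| = |7w + 70| = 7|w + 10|.
Thus it suffices that |w + 10| < ε/7.
Choosing δ = ε/7 gives |(7w + 2) + 68| = 7|w + 10| < ε whenever |w + 10| < δ.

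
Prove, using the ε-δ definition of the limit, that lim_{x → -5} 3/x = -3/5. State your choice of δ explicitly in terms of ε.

Let ε > 0 be given. We seek δ > 0 such that 0 < |x + 5| < δ implies |3/x + 3/5| < ε.
|3/x + 3/5| = 3·|-5 − x|/(5·|x|) = 3|x + 5|/(5|x|).
Require δ ≤ 5/2 so that |x| > 5 − 5/2 = 5/2, hence 5|x| > 25/2.
Then |3/x + 3/5| < 3|x + 5|/(25/2), which is < ε when |x + 5| < (25/6)ε.
Take δ = min(5/2, (25/6)ε). Then 0 < |x + 5| < δ gives both |x + 5| < 5/2 and |x + 5| < (25/6)ε, so |3/x + 3/5| < ε.

δ = min(5/2, (25/6)ε)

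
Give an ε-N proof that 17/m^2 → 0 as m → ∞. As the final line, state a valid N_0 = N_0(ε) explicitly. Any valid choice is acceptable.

Fix ε > 0. For m ≥ 1, |17/m^2 − 0| = 17/m^2.
17/m^2 < ε ⇔ m^2 > 17/ε ⇔ m > (17/ε)^{1/2}.
Take N_0 = (17/ε)^{1/2}. Then m > N_0 implies 17/m^2 < ε.

N_0 = (17/ε)^{1/2}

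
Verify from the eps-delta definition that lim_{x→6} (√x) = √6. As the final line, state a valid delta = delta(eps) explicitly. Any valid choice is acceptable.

delta = min(6, √6·eps)

Suppose eps > 0. We want delta > 0 such that 0 < |x − 6| < delta implies |√x − √6| < eps.
Rationalise: √x − √6 = (x − 6)/(√x + √6), so |√x − √6| = |x − 6|/(√x + √6).
Restrict delta ≤ 6 so that |x − 6| < 6 forces x > 0, and then √x + √6 > √6.
Hence |√x − √6| < |x − 6|/√6, which is < eps once |x − 6| < √6·eps.
Take delta = min(6, √6·eps). If 0 < |x − 6| < delta then x > 0 and |√x − √6| < |x − 6|/√6 < eps.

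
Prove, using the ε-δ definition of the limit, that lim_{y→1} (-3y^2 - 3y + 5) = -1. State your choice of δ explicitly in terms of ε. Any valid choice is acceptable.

δ = min(1, ε/12)

Let ε > 0. We want δ > 0 such that 0 < |y − 1| < δ implies |(-3y^2 - 3y + 5) + 1| < ε.
(-3y^2 - 3y + 5) + 1 = -3y^2 - 3y + 6 = (y − 1)(-3y - 6).
So |(-3y^2 - 3y + 5) + 1| = |y − 1|·|-3y - 6|.
Assume first that |y − 1| < 1, so |y| < 2. Then |-3y - 6| ≤ 3·2 + 6 = 12.
Hence |(-3y^2 - 3y + 5) + 1| ≤ 12|y − 1| < ε provided |y − 1| < ε/12.
Take δ = min(1, ε/12). Then 0 < |y − 1| < δ gives both |y − 1| < 1 and |y − 1| < ε/12, so |(-3y^2 - 3y + 5) + 1| < ε.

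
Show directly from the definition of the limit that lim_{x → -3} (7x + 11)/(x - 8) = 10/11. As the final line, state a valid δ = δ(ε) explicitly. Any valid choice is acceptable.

δ = min(11/2, (121/134)ε)

Let ε > 0. We want δ > 0 with 0 < |x + 3| < δ ⇒ |(7x + 11)/(x - 8) − (10/11)| < ε.
Combining over a common denominator, (7x + 11)/(x - 8) − (10/11) = [(7x + 11)·(-11) − (-10)·(x - 8)] / [(-11)·(x - 8)] = -67(x + 3) / ((-11)(x - 8)).
So |(7x + 11)/(x - 8) − (10/11)| = 67|x + 3| / (11·|x − 8|).
Require δ ≤ 11/2, so |x − 8| ≥ |-11| − |x + 3| > 11 − 11/2 = 11/2.
Hence |(7x + 11)/(x - 8) − (10/11)| < 67|x + 3|/(11·(11/2)) = (134/121)|x + 3|, which is < ε once |x + 3| < (121/134)ε.
Take δ = min(11/2, (121/134)ε). Then 0 < |x + 3| < δ forces both bounds, so |(7x + 11)/(x - 8) − (10/11)| < ε.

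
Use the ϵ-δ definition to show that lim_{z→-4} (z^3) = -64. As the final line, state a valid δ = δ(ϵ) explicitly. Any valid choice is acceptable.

Suppose ϵ > 0. We seek δ > 0 with 0 < |z + 4| < δ ⇒ |z^3 + 64| < ϵ.
Factor: z^3 + 64 = (z + 4)(z^2 - 4z + 16), so |z^3 + 64| = |z + 4|·|z^2 - 4z + 16|.
Restrict δ ≤ 1. Then |z + 4| < 1 gives |z| < 5, so by the triangle inequality |z^2 - 4z + 16| ≤ 5^2 + 4·5 + 16 = 61.
Hence |z^3 + 64| ≤ 61|z + 4|, which is < ϵ once |z + 4| < ϵ/61.
Take δ = min(1, ϵ/61). If 0 < |z + 4| < δ then both bounds hold and |z^3 + 64| ≤ 61|z + 4| < 61·(ϵ/61) = ϵ.

δ = min(1, ϵ/61)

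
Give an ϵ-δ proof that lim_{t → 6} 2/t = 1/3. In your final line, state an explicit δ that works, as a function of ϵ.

δ = min(3, 9ϵ)

Fix ϵ > 0. We seek δ > 0 such that 0 < |t − 6| < δ implies |2/t − (1/3)| < ϵ.
|2/t − (1/3)| = 2·|6 − t|/(6·|t|) = 2|t − 6|/(6|t|).
Restrict δ ≤ 3. Then |t − 6| < 3 gives |t| > 3, so 6|t| > 18.
Then |2/t − (1/3)| < 2|t − 6|/18, which is < ϵ when |t − 6| < 9ϵ.
Take δ = min(3, 9ϵ). Then 0 < |t − 6| < δ gives both |t − 6| < 3 and |t − 6| < 9ϵ, so |2/t − (1/3)| < ϵ.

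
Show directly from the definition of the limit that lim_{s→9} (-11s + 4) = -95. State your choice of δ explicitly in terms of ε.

Let ε > 0. We need δ > 0 so that 0 < |s − 9| < δ implies |(-11s + 4) + 95| < ε.
|(-11s + 4) + 95| = |-11s + 99| = 11|s − 9|.
Thus it suffices that |s − 9| < ε/11.
Choosing δ = ε/11 gives |(-11s + 4) + 95| = 11|s − 9| < ε whenever |s − 9| < δ.

δ = ε/11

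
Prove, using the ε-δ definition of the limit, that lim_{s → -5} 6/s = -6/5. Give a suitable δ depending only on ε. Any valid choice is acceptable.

δ = min(5/2, (25/12)ε)

Fix ε > 0. We seek δ > 0 such that 0 < |s + 5| < δ implies |6/s + 6/5| < ε.
|6/s + 6/5| = 6·|-5 − s|/(5·|s|) = 6|s + 5|/(5|s|).
Require δ ≤ 5/2 so that |s| > 5 − 5/2 = 5/2, hence 5|s| > 25/2.
Then |6/s + 6/5| < 6|s + 5|/(25/2), which is < ε when |s + 5| < (25/12)ε.
Take δ = min(5/2, (25/12)ε). Then 0 < |s + 5| < δ gives both |s + 5| < 5/2 and |s + 5| < (25/12)ε, so |6/s + 6/5| < ε.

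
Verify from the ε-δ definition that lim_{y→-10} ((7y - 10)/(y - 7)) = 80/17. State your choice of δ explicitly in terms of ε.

Let ε > 0. We want δ > 0 with 0 < |y + 10| < δ ⇒ |(7y - 10)/(y - 7) − (80/17)| < ε.
Combining over a common denominator, (7y - 10)/(y - 7) − (80/17) = [(7y - 10)·(-17) − (-80)·(y - 7)] / [(-17)·(y - 7)] = -39(y + 10) / ((-17)(y - 7)).
So |(7y - 10)/(y - 7) − (80/17)| = 39|y + 10| / (17·|y − 7|).
Require δ ≤ 17/2, so |y − 7| ≥ |-17| − |y + 10| > 17 − 17/2 = 17/2.
Hence |(7y - 10)/(y - 7) − (80/17)| < 39|y + 10|/(17·(17/2)) = (78/289)|y + 10|, which is < ε once |y + 10| < (289/78)ε.
Take δ = min(17/2, (289/78)ε). Then 0 < |y + 10| < δ forces both bounds, so |(7y - 10)/(y - 7) − (80/17)| < ε.

δ = min(17/2, (289/78)ε)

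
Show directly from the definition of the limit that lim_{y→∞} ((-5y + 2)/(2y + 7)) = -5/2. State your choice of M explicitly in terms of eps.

Let eps > 0. We seek M > 0 such that y > M implies |(-5y + 2)/(2y + 7) + 5/2| < eps.
(-5y + 2)/(2y + 7) + 5/2 = (2(-5y + 2) − (-5)(2y + 7)) / (2(2y + 7)) = 39/(2(2y + 7)).
For y > 0 we have 2y + 7 > 2y, so |(-5y + 2)/(2y + 7) + 5/2| = 39/(2(2y + 7)) < 39/(2·2y) = (39/4)/y.
Thus |(-5y + 2)/(2y + 7) + 5/2| < eps whenever y > (39/4)/eps.
Take M = (39/4)/eps. If y > M then |(-5y + 2)/(2y + 7) + 5/2| < (39/4)/y < eps.

M = (39/4)/eps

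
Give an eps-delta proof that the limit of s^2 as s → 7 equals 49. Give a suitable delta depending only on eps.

delta = min(1, eps/15)

Suppose eps > 0. We seek delta > 0 with 0 < |s − 7| < delta ⇒ |s^2 − 49| < eps.
Factor: s^2 − 49 = (s − 7)(s + 7), so |s^2 − 49| = |s − 7|·|s + 7|.
Impose delta ≤ 1 so that |s| < 8; then |s + 7| ≤ 15.
Hence |s^2 − 49| ≤ 15|s − 7|, which is < eps once |s − 7| < eps/15.
Take delta = min(1, eps/15). If 0 < |s − 7| < delta then both bounds hold and |s^2 − 49| ≤ 15|s − 7| < 15·(eps/15) = eps.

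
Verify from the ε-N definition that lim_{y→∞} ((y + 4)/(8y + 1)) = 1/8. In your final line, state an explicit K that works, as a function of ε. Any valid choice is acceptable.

K = (31/64)/ε

Let ε > 0. We seek K > 0 such that y > K implies |(y + 4)/(8y + 1) − (1/8)| < ε.
(y + 4)/(8y + 1) − (1/8) = (8(y + 4) − (8y + 1)) / (8(8y + 1)) = 31/(8(8y + 1)).
For y > 0 we have 8y + 1 > 8y, so |(y + 4)/(8y + 1) − (1/8)| = 31/(8(8y + 1)) < 31/(8·8y) = (31/64)/y.
Thus |(y + 4)/(8y + 1) − (1/8)| < ε whenever y > (31/64)/ε.
Take K = (31/64)/ε. If y > K then |(y + 4)/(8y + 1) − (1/8)| < (31/64)/y < ε.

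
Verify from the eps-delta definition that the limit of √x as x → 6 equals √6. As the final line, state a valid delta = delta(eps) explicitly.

delta = min(6, √6·eps)

Suppose eps > 0. We want delta > 0 such that 0 < |x − 6| < delta implies |√x − √6| < eps.
Rationalise: √x − √6 = (x − 6)/(√x + √6), so |√x − √6| = |x − 6|/(√x + √6).
Restrict delta ≤ 6 so that |x − 6| < 6 forces x > 0, and then √x + √6 > √6.
Hence |√x − √6| < |x − 6|/√6, which is < eps once |x − 6| < √6·eps.
Take delta = min(6, √6·eps). If 0 < |x − 6| < delta then x > 0 and |√x − √6| < |x − 6|/√6 < eps.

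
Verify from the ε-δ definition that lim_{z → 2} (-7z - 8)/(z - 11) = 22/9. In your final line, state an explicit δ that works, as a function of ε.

δ = min(9/2, (81/170)ε)

Fix ε > 0. We want δ > 0 with 0 < |z − 2| < δ ⇒ |(-7z - 8)/(z - 11) − (22/9)| < ε.
Combining over a common denominator, (-7z - 8)/(z - 11) − (22/9) = [(-7z - 8)·(-9) − (-22)·(z - 11)] / [(-9)·(z - 11)] = 85(z − 2) / ((-9)(z - 11)).
So |(-7z - 8)/(z - 11) − (22/9)| = 85|z − 2| / (9·|z − 11|).
Require δ ≤ 9/2, so |z − 11| ≥ |-9| − |z − 2| > 9 − 9/2 = 9/2.
Hence |(-7z - 8)/(z - 11) − (22/9)| < 85|z − 2|/(9·(9/2)) = (170/81)|z − 2|, which is < ε once |z − 2| < (81/170)ε.
Take δ = min(9/2, (81/170)ε). Then 0 < |z − 2| < δ forces both bounds, so |(-7z - 8)/(z - 11) − (22/9)| < ε.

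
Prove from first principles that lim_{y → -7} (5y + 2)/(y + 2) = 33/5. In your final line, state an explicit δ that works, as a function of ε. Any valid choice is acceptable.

δ = min(5/2, (25/16)ε)

Let ε > 0. We want δ > 0 with 0 < |y + 7| < δ ⇒ |(5y + 2)/(y + 2) − (33/5)| < ε.
Combining over a common denominator, (5y + 2)/(y + 2) − (33/5) = [(5y + 2)·(-5) − (-33)·(y + 2)] / [(-5)·(y + 2)] = 8(y + 7) / ((-5)(y + 2)).
So |(5y + 2)/(y + 2) − (33/5)| = 8|y + 7| / (5·|y + 2|).
Require δ ≤ 5/2, so |y + 2| ≥ |-5| − |y + 7| > 5 − 5/2 = 5/2.
Hence |(5y + 2)/(y + 2) − (33/5)| < 8|y + 7|/(5·(5/2)) = (16/25)|y + 7|, which is < ε once |y + 7| < (25/16)ε.
Take δ = min(5/2, (25/16)ε). Then 0 < |y + 7| < δ forces both bounds, so |(5y + 2)/(y + 2) − (33/5)| < ε.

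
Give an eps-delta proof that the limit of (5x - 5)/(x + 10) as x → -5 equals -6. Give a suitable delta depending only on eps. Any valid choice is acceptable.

Fix eps > 0. We want delta > 0 with 0 < |x + 5| < delta ⇒ |(5x - 5)/(x + 10) + 6| < eps.
Combining over a common denominator, (5x - 5)/(x + 10) + 6 = [(5x - 5)·5 − (-30)·(x + 10)] / [5·(x + 10)] = 55(x + 5) / (5(x + 10)).
So |(5x - 5)/(x + 10) + 6| = 55|x + 5| / (5·|x + 10|).
Require delta ≤ 5/2, so |x + 10| ≥ |5| − |x + 5| > 5 − 5/2 = 5/2.
Hence |(5x - 5)/(x + 10) + 6| < 55|x + 5|/(5·(5/2)) = (22/5)|x + 5|, which is < eps once |x + 5| < (5/22)eps.
Take delta = min(5/2, (5/22)eps). Then 0 < |x + 5| < delta forces both bounds, so |(5x - 5)/(x + 10) + 6| < eps.

delta = min(5/2, (5/22)eps)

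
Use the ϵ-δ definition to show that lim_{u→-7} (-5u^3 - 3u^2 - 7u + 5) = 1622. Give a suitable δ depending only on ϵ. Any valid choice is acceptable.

Fix ϵ > 0. We want δ > 0 such that 0 < |u + 7| < δ implies |(-5u^3 - 3u^2 - 7u + 5) − 1622| < ϵ.
(-5u^3 - 3u^2 - 7u + 5) − 1622 = -5u^3 - 3u^2 - 7u - 1617 = (u + 7)(-5u^2 + 32u - 231).
So |(-5u^3 - 3u^2 - 7u + 5) − 1622| = |u + 7|·|-5u^2 + 32u - 231|.
Require δ ≤ 1. Then |u + 7| < 1 gives |u| < 8, and by the triangle inequality |-5u^2 + 32u - 231| ≤ 5·8^2 + 32·8 + 231 = 807.
Hence |(-5u^3 - 3u^2 - 7u + 5) − 1622| ≤ 807|u + 7| < ϵ provided |u + 7| < ϵ/807.
Choosing δ = min(1, ϵ/807) ensures both conditions, hence |(-5u^3 - 3u^2 - 7u + 5) − 1622| < ϵ.

δ = min(1, ϵ/807)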